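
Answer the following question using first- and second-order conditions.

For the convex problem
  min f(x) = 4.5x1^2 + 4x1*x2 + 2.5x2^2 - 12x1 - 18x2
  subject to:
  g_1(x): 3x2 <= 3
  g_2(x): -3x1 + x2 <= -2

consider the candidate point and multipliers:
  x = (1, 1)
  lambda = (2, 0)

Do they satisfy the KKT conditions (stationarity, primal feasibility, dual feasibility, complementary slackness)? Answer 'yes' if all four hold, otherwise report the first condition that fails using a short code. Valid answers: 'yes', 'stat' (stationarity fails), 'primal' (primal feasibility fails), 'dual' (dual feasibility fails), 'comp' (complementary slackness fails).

Gradient of f: grad f(x) = Q x + c = (1, -9)
Constraint values g_i(x) = a_i^T x - b_i:
  g_1((1, 1)) = 0
  g_2((1, 1)) = 0
Stationarity residual: grad f(x) + sum_i lambda_i a_i = (1, -3)
  -> stationarity FAILS
Primal feasibility (all g_i <= 0): OK
Dual feasibility (all lambda_i >= 0): OK
Complementary slackness (lambda_i * g_i(x) = 0 for all i): OK

Verdict: the first failing condition is stationarity -> stat.

stat


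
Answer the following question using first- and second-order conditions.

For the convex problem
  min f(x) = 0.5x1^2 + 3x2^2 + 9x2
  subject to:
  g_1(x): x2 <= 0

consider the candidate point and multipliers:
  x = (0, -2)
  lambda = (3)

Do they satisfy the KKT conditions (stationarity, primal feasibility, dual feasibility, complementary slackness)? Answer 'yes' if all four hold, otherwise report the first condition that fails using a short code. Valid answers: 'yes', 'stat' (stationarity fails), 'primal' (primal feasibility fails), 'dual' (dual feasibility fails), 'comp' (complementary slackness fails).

Gradient of f: grad f(x) = Q x + c = (0, -3)
Constraint values g_i(x) = a_i^T x - b_i:
  g_1((0, -2)) = -2
Stationarity residual: grad f(x) + sum_i lambda_i a_i = (0, 0)
  -> stationarity OK
Primal feasibility (all g_i <= 0): OK
Dual feasibility (all lambda_i >= 0): OK
Complementary slackness (lambda_i * g_i(x) = 0 for all i): FAILS

Verdict: the first failing condition is complementary_slackness -> comp.

comp


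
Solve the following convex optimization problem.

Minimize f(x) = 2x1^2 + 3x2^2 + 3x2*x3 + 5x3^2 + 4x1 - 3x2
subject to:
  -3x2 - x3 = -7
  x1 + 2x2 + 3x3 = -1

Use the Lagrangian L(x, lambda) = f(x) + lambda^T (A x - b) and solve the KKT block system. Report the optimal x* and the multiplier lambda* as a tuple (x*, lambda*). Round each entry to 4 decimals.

Form the Lagrangian:
  L(x, lambda) = (1/2) x^T Q x + c^T x + lambda^T (A x - b)
Stationarity (grad_x L = 0): Q x + c + A^T lambda = 0.
Primal feasibility: A x = b.

This gives the KKT block system:
  [ Q   A^T ] [ x     ]   [-c ]
  [ A    0  ] [ lambda ] = [ b ]

Solving the linear system:
  x*      = (-2.073, 2.8467, -1.5401)
  lambda* = (6.0146, 4.292)
  f(x*)   = 14.781

x* = (-2.073, 2.8467, -1.5401), lambda* = (6.0146, 4.292)


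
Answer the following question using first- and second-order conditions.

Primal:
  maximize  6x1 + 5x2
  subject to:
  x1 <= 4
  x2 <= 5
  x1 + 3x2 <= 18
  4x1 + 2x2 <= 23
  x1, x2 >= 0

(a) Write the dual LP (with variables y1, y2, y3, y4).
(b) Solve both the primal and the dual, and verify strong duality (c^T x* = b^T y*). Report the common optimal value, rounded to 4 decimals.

The standard primal-dual pair for 'max c^T x s.t. A x <= b, x >= 0' is:
  Dual:  min b^T y  s.t.  A^T y >= c,  y >= 0.

So the dual LP is:
  minimize  4y1 + 5y2 + 18y3 + 23y4
  subject to:
    y1 + y3 + 4y4 >= 6
    y2 + 3y3 + 2y4 >= 5
    y1, y2, y3, y4 >= 0

Solving the primal: x* = (3.3, 4.9).
  primal value c^T x* = 44.3.
Solving the dual: y* = (0, 0, 0.8, 1.3).
  dual value b^T y* = 44.3.
Strong duality: c^T x* = b^T y*. Confirmed.

44.3


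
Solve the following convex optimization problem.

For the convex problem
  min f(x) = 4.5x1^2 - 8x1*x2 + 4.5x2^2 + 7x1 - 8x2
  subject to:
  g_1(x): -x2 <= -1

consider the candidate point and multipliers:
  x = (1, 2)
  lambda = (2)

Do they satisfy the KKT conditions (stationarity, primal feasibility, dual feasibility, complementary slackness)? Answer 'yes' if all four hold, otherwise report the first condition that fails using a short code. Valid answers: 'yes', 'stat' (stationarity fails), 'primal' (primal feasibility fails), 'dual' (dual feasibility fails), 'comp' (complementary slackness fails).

Gradient of f: grad f(x) = Q x + c = (0, 2)
Constraint values g_i(x) = a_i^T x - b_i:
  g_1((1, 2)) = -1
Stationarity residual: grad f(x) + sum_i lambda_i a_i = (0, 0)
  -> stationarity OK
Primal feasibility (all g_i <= 0): OK
Dual feasibility (all lambda_i >= 0): OK
Complementary slackness (lambda_i * g_i(x) = 0 for all i): FAILS

Verdict: the first failing condition is complementary_slackness -> comp.

comp


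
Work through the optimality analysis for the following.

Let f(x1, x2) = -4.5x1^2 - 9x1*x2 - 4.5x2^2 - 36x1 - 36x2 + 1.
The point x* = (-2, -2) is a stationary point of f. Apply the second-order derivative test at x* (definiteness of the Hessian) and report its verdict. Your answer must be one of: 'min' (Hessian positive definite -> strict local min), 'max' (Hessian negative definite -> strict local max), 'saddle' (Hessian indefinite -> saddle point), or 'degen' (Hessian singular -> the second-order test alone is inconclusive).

Compute the Hessian H = grad^2 f:
  H = [[-9, -9], [-9, -9]]
Verify stationarity: grad f(x*) = H x* + g = (0, 0).
Eigenvalues of H: -18, 0.
H has a zero eigenvalue (singular; negative semidefinite but not definite), so H is neither positive definite, negative definite, nor indefinite. The second-order test alone is inconclusive -> degen.
(Indeed, f is constant along the null direction of H through x*, so x* is not a strict local extremum.)

degen


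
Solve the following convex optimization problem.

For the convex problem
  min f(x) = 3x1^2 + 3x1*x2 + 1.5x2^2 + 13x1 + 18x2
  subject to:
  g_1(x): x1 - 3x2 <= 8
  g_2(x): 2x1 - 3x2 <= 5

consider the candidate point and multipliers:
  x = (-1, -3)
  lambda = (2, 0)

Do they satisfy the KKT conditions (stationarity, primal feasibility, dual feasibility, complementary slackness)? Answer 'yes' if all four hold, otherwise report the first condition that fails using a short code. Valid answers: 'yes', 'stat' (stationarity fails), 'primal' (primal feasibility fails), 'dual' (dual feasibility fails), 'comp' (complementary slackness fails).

Gradient of f: grad f(x) = Q x + c = (-2, 6)
Constraint values g_i(x) = a_i^T x - b_i:
  g_1((-1, -3)) = 0
  g_2((-1, -3)) = 2
Stationarity residual: grad f(x) + sum_i lambda_i a_i = (0, 0)
  -> stationarity OK
Primal feasibility (all g_i <= 0): FAILS
Dual feasibility (all lambda_i >= 0): OK
Complementary slackness (lambda_i * g_i(x) = 0 for all i): OK

Verdict: the first failing condition is primal_feasibility -> primal.

primal


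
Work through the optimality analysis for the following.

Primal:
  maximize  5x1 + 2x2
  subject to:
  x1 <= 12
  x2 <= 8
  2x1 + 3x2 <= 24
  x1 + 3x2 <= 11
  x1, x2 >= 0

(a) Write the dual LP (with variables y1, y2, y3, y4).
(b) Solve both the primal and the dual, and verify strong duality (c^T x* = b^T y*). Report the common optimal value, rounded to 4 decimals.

The standard primal-dual pair for 'max c^T x s.t. A x <= b, x >= 0' is:
  Dual:  min b^T y  s.t.  A^T y >= c,  y >= 0.

So the dual LP is:
  minimize  12y1 + 8y2 + 24y3 + 11y4
  subject to:
    y1 + 2y3 + y4 >= 5
    y2 + 3y3 + 3y4 >= 2
    y1, y2, y3, y4 >= 0

Solving the primal: x* = (11, 0).
  primal value c^T x* = 55.
Solving the dual: y* = (0, 0, 0, 5).
  dual value b^T y* = 55.
Strong duality: c^T x* = b^T y*. Confirmed.

55


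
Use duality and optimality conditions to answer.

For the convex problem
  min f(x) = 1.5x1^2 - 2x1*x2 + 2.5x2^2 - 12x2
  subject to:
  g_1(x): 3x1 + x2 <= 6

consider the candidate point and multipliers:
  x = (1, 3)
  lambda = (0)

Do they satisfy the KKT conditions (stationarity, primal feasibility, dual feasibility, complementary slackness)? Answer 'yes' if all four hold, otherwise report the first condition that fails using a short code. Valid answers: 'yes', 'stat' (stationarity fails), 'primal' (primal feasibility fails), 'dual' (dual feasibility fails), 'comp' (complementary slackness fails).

Gradient of f: grad f(x) = Q x + c = (-3, 1)
Constraint values g_i(x) = a_i^T x - b_i:
  g_1((1, 3)) = 0
Stationarity residual: grad f(x) + sum_i lambda_i a_i = (-3, 1)
  -> stationarity FAILS
Primal feasibility (all g_i <= 0): OK
Dual feasibility (all lambda_i >= 0): OK
Complementary slackness (lambda_i * g_i(x) = 0 for all i): OK

Verdict: the first failing condition is stationarity -> stat.

stat


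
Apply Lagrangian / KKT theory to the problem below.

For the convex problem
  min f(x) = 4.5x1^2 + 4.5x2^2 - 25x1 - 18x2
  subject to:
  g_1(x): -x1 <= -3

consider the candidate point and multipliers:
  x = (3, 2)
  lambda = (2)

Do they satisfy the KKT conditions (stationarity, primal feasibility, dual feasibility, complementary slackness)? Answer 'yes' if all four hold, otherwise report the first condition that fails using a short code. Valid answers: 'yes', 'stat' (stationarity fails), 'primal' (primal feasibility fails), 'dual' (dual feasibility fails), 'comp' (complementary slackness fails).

Gradient of f: grad f(x) = Q x + c = (2, 0)
Constraint values g_i(x) = a_i^T x - b_i:
  g_1((3, 2)) = 0
Stationarity residual: grad f(x) + sum_i lambda_i a_i = (0, 0)
  -> stationarity OK
Primal feasibility (all g_i <= 0): OK
Dual feasibility (all lambda_i >= 0): OK
Complementary slackness (lambda_i * g_i(x) = 0 for all i): OK

Verdict: yes, KKT holds.

yes


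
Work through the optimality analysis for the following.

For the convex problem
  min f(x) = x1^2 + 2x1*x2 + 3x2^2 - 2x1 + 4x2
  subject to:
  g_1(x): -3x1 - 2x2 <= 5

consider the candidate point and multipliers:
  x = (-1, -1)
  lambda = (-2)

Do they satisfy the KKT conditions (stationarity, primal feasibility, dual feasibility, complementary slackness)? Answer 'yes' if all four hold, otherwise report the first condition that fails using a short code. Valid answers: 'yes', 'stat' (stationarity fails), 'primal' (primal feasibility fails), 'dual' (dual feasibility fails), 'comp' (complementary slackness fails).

Gradient of f: grad f(x) = Q x + c = (-6, -4)
Constraint values g_i(x) = a_i^T x - b_i:
  g_1((-1, -1)) = 0
Stationarity residual: grad f(x) + sum_i lambda_i a_i = (0, 0)
  -> stationarity OK
Primal feasibility (all g_i <= 0): OK
Dual feasibility (all lambda_i >= 0): FAILS
Complementary slackness (lambda_i * g_i(x) = 0 for all i): OK

Verdict: the first failing condition is dual_feasibility -> dual.

dual


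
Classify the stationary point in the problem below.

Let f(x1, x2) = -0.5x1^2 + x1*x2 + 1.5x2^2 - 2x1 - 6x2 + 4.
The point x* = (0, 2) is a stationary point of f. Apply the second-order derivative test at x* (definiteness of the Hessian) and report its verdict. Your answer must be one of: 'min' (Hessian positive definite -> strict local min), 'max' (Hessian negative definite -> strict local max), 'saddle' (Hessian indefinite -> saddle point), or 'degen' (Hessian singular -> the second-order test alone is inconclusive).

Compute the Hessian H = grad^2 f:
  H = [[-1, 1], [1, 3]]
Verify stationarity: grad f(x*) = H x* + g = (0, 0).
Eigenvalues of H: -1.2361, 3.2361.
Eigenvalues have mixed signs, so H is indefinite -> x* is a saddle point.

saddle


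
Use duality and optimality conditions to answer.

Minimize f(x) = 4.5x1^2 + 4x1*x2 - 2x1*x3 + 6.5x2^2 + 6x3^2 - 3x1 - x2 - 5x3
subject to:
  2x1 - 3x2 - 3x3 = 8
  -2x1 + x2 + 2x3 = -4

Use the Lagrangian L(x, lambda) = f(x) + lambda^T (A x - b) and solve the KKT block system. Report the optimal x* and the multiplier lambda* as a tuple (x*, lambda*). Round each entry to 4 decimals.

Form the Lagrangian:
  L(x, lambda) = (1/2) x^T Q x + c^T x + lambda^T (A x - b)
Stationarity (grad_x L = 0): Q x + c + A^T lambda = 0.
Primal feasibility: A x = b.

This gives the KKT block system:
  [ Q   A^T ] [ x     ]   [-c ]
  [ A    0  ] [ lambda ] = [ b ]

Solving the linear system:
  x*      = (0.8428, -1.8952, -0.2096)
  lambda* = (-11.7773, -13.0655)
  f(x*)   = 21.1856

x* = (0.8428, -1.8952, -0.2096), lambda* = (-11.7773, -13.0655)


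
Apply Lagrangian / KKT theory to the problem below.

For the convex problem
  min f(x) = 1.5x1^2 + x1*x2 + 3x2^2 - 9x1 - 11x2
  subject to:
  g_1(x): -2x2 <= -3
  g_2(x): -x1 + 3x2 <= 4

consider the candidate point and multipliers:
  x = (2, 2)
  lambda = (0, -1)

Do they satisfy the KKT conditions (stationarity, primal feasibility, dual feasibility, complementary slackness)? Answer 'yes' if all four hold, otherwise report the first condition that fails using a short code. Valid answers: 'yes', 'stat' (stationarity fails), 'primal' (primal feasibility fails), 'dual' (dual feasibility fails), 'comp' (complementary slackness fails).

Gradient of f: grad f(x) = Q x + c = (-1, 3)
Constraint values g_i(x) = a_i^T x - b_i:
  g_1((2, 2)) = -1
  g_2((2, 2)) = 0
Stationarity residual: grad f(x) + sum_i lambda_i a_i = (0, 0)
  -> stationarity OK
Primal feasibility (all g_i <= 0): OK
Dual feasibility (all lambda_i >= 0): FAILS
Complementary slackness (lambda_i * g_i(x) = 0 for all i): OK

Verdict: the first failing condition is dual_feasibility -> dual.

dual


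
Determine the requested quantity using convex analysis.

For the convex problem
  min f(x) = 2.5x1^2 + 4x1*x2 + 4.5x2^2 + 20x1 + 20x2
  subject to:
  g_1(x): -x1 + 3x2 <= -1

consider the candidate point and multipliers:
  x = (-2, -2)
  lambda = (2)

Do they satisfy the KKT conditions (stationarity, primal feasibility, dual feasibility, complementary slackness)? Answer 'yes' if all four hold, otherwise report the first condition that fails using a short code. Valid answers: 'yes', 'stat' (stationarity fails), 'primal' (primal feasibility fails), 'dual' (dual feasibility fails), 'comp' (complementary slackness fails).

Gradient of f: grad f(x) = Q x + c = (2, -6)
Constraint values g_i(x) = a_i^T x - b_i:
  g_1((-2, -2)) = -3
Stationarity residual: grad f(x) + sum_i lambda_i a_i = (0, 0)
  -> stationarity OK
Primal feasibility (all g_i <= 0): OK
Dual feasibility (all lambda_i >= 0): OK
Complementary slackness (lambda_i * g_i(x) = 0 for all i): FAILS

Verdict: the first failing condition is complementary_slackness -> comp.

comp


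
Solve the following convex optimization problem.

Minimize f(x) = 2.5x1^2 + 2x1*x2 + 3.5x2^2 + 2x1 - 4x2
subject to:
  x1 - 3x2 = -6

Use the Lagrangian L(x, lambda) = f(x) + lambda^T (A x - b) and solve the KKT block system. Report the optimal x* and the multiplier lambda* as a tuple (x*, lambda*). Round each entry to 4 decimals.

Form the Lagrangian:
  L(x, lambda) = (1/2) x^T Q x + c^T x + lambda^T (A x - b)
Stationarity (grad_x L = 0): Q x + c + A^T lambda = 0.
Primal feasibility: A x = b.

This gives the KKT block system:
  [ Q   A^T ] [ x     ]   [-c ]
  [ A    0  ] [ lambda ] = [ b ]

Solving the linear system:
  x*      = (-1.3125, 1.5625)
  lambda* = (1.4375)
  f(x*)   = -0.125

x* = (-1.3125, 1.5625), lambda* = (1.4375)


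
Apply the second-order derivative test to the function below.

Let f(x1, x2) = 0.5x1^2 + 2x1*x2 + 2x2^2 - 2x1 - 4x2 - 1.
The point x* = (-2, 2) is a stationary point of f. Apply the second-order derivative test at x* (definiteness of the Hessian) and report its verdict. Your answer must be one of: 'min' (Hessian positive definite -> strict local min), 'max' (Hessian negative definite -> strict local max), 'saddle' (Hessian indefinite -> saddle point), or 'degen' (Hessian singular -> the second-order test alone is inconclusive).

Compute the Hessian H = grad^2 f:
  H = [[1, 2], [2, 4]]
Verify stationarity: grad f(x*) = H x* + g = (0, 0).
Eigenvalues of H: 0, 5.
H has a zero eigenvalue (singular; positive semidefinite but not definite), so H is neither positive definite, negative definite, nor indefinite. The second-order test alone is inconclusive -> degen.
(Indeed, f is constant along the null direction of H through x*, so x* is not a strict local extremum.)

degen


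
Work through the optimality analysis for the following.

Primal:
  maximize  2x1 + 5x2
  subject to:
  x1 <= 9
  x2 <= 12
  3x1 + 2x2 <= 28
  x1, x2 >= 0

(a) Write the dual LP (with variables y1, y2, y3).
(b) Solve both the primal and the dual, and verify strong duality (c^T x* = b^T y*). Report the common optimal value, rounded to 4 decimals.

The standard primal-dual pair for 'max c^T x s.t. A x <= b, x >= 0' is:
  Dual:  min b^T y  s.t.  A^T y >= c,  y >= 0.

So the dual LP is:
  minimize  9y1 + 12y2 + 28y3
  subject to:
    y1 + 3y3 >= 2
    y2 + 2y3 >= 5
    y1, y2, y3 >= 0

Solving the primal: x* = (1.3333, 12).
  primal value c^T x* = 62.6667.
Solving the dual: y* = (0, 3.6667, 0.6667).
  dual value b^T y* = 62.6667.
Strong duality: c^T x* = b^T y*. Confirmed.

62.6667


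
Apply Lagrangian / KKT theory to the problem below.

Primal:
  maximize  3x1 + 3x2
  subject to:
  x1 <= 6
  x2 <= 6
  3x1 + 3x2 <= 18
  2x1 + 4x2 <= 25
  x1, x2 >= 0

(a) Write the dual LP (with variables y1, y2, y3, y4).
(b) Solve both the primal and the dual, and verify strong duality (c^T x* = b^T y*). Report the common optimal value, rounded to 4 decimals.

The standard primal-dual pair for 'max c^T x s.t. A x <= b, x >= 0' is:
  Dual:  min b^T y  s.t.  A^T y >= c,  y >= 0.

So the dual LP is:
  minimize  6y1 + 6y2 + 18y3 + 25y4
  subject to:
    y1 + 3y3 + 2y4 >= 3
    y2 + 3y3 + 4y4 >= 3
    y1, y2, y3, y4 >= 0

Solving the primal: x* = (6, 0).
  primal value c^T x* = 18.
Solving the dual: y* = (0, 0, 1, 0).
  dual value b^T y* = 18.
Strong duality: c^T x* = b^T y*. Confirmed.

18


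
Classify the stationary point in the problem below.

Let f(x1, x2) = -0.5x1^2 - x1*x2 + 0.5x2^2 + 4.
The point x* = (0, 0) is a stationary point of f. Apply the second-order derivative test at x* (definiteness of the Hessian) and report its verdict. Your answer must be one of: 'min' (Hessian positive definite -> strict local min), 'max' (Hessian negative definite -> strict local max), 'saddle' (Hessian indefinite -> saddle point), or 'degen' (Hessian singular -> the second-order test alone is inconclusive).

Compute the Hessian H = grad^2 f:
  H = [[-1, -1], [-1, 1]]
Verify stationarity: grad f(x*) = H x* + g = (0, 0).
Eigenvalues of H: -1.4142, 1.4142.
Eigenvalues have mixed signs, so H is indefinite -> x* is a saddle point.

saddle


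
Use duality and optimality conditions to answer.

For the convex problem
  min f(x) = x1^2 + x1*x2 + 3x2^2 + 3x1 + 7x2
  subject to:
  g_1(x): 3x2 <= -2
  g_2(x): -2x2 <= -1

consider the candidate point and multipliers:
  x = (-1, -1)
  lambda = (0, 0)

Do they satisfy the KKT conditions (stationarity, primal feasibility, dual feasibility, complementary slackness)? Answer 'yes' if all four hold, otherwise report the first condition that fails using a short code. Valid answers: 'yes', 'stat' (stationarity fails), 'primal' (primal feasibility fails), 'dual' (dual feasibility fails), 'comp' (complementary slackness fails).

Gradient of f: grad f(x) = Q x + c = (0, 0)
Constraint values g_i(x) = a_i^T x - b_i:
  g_1((-1, -1)) = -1
  g_2((-1, -1)) = 3
Stationarity residual: grad f(x) + sum_i lambda_i a_i = (0, 0)
  -> stationarity OK
Primal feasibility (all g_i <= 0): FAILS
Dual feasibility (all lambda_i >= 0): OK
Complementary slackness (lambda_i * g_i(x) = 0 for all i): OK

Verdict: the first failing condition is primal_feasibility -> primal.

primal


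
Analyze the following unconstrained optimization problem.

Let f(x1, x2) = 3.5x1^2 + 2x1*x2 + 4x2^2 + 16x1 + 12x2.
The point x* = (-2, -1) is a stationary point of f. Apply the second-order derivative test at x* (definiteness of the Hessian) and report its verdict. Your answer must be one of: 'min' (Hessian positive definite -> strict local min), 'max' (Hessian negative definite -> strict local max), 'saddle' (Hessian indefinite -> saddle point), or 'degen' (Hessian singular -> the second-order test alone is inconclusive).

Compute the Hessian H = grad^2 f:
  H = [[7, 2], [2, 8]]
Verify stationarity: grad f(x*) = H x* + g = (0, 0).
Eigenvalues of H: 5.4384, 9.5616.
Both eigenvalues > 0, so H is positive definite -> x* is a strict local min.

min


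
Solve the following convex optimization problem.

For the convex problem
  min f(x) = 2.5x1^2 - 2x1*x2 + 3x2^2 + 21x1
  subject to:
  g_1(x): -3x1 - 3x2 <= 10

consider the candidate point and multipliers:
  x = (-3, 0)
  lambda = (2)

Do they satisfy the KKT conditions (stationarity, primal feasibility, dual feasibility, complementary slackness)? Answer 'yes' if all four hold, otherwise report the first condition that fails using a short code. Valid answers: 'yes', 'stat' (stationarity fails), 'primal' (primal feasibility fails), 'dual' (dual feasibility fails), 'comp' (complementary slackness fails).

Gradient of f: grad f(x) = Q x + c = (6, 6)
Constraint values g_i(x) = a_i^T x - b_i:
  g_1((-3, 0)) = -1
Stationarity residual: grad f(x) + sum_i lambda_i a_i = (0, 0)
  -> stationarity OK
Primal feasibility (all g_i <= 0): OK
Dual feasibility (all lambda_i >= 0): OK
Complementary slackness (lambda_i * g_i(x) = 0 for all i): FAILS

Verdict: the first failing condition is complementary_slackness -> comp.

comp


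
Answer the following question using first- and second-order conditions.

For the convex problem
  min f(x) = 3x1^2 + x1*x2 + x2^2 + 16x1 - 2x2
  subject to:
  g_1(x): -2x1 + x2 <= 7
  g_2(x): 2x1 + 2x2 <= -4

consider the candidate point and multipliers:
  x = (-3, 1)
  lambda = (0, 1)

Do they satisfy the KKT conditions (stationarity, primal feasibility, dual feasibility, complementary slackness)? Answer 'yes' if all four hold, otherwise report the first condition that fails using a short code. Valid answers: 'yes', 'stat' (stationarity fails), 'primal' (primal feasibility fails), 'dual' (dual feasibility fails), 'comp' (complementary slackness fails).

Gradient of f: grad f(x) = Q x + c = (-1, -3)
Constraint values g_i(x) = a_i^T x - b_i:
  g_1((-3, 1)) = 0
  g_2((-3, 1)) = 0
Stationarity residual: grad f(x) + sum_i lambda_i a_i = (1, -1)
  -> stationarity FAILS
Primal feasibility (all g_i <= 0): OK
Dual feasibility (all lambda_i >= 0): OK
Complementary slackness (lambda_i * g_i(x) = 0 for all i): OK

Verdict: the first failing condition is stationarity -> stat.

stat


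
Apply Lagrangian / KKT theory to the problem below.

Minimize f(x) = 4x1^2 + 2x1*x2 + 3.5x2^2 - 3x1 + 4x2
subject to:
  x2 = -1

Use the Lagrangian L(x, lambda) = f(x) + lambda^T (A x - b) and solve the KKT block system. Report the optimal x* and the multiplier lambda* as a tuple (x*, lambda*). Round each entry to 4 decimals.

Form the Lagrangian:
  L(x, lambda) = (1/2) x^T Q x + c^T x + lambda^T (A x - b)
Stationarity (grad_x L = 0): Q x + c + A^T lambda = 0.
Primal feasibility: A x = b.

This gives the KKT block system:
  [ Q   A^T ] [ x     ]   [-c ]
  [ A    0  ] [ lambda ] = [ b ]

Solving the linear system:
  x*      = (0.625, -1)
  lambda* = (1.75)
  f(x*)   = -2.0625

x* = (0.625, -1), lambda* = (1.75)


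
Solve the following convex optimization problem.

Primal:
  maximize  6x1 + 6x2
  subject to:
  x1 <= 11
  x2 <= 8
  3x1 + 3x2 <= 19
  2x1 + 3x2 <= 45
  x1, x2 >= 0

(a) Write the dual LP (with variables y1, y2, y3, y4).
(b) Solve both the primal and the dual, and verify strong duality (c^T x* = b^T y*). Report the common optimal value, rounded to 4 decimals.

The standard primal-dual pair for 'max c^T x s.t. A x <= b, x >= 0' is:
  Dual:  min b^T y  s.t.  A^T y >= c,  y >= 0.

So the dual LP is:
  minimize  11y1 + 8y2 + 19y3 + 45y4
  subject to:
    y1 + 3y3 + 2y4 >= 6
    y2 + 3y3 + 3y4 >= 6
    y1, y2, y3, y4 >= 0

Solving the primal: x* = (6.3333, 0).
  primal value c^T x* = 38.
Solving the dual: y* = (0, 0, 2, 0).
  dual value b^T y* = 38.
Strong duality: c^T x* = b^T y*. Confirmed.

38


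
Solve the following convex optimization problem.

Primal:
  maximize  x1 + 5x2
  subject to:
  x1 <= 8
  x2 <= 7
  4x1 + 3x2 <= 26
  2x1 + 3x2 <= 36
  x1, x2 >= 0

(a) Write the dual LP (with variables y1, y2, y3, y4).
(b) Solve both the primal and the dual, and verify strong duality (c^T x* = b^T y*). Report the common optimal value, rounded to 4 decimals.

The standard primal-dual pair for 'max c^T x s.t. A x <= b, x >= 0' is:
  Dual:  min b^T y  s.t.  A^T y >= c,  y >= 0.

So the dual LP is:
  minimize  8y1 + 7y2 + 26y3 + 36y4
  subject to:
    y1 + 4y3 + 2y4 >= 1
    y2 + 3y3 + 3y4 >= 5
    y1, y2, y3, y4 >= 0

Solving the primal: x* = (1.25, 7).
  primal value c^T x* = 36.25.
Solving the dual: y* = (0, 4.25, 0.25, 0).
  dual value b^T y* = 36.25.
Strong duality: c^T x* = b^T y*. Confirmed.

36.25


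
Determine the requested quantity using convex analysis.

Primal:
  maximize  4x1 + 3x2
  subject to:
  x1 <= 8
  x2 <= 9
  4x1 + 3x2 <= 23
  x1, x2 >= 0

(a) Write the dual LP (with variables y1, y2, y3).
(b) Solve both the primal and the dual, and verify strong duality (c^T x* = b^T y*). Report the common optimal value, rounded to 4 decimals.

The standard primal-dual pair for 'max c^T x s.t. A x <= b, x >= 0' is:
  Dual:  min b^T y  s.t.  A^T y >= c,  y >= 0.

So the dual LP is:
  minimize  8y1 + 9y2 + 23y3
  subject to:
    y1 + 4y3 >= 4
    y2 + 3y3 >= 3
    y1, y2, y3 >= 0

Solving the primal: x* = (5.75, 0).
  primal value c^T x* = 23.
Solving the dual: y* = (0, 0, 1).
  dual value b^T y* = 23.
Strong duality: c^T x* = b^T y*. Confirmed.

23


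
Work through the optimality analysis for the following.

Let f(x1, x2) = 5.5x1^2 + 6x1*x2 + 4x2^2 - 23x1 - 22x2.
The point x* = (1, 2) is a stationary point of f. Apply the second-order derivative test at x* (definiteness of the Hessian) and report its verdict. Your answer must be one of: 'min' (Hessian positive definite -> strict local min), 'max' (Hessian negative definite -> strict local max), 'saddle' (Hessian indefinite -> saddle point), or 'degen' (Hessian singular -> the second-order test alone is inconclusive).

Compute the Hessian H = grad^2 f:
  H = [[11, 6], [6, 8]]
Verify stationarity: grad f(x*) = H x* + g = (0, 0).
Eigenvalues of H: 3.3153, 15.6847.
Both eigenvalues > 0, so H is positive definite -> x* is a strict local min.

min


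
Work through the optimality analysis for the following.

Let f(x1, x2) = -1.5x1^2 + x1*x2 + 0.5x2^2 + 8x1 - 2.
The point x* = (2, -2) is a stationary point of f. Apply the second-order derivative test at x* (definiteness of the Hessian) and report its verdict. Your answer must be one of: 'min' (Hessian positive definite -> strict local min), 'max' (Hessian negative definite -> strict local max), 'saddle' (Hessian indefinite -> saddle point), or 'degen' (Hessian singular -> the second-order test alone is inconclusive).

Compute the Hessian H = grad^2 f:
  H = [[-3, 1], [1, 1]]
Verify stationarity: grad f(x*) = H x* + g = (0, 0).
Eigenvalues of H: -3.2361, 1.2361.
Eigenvalues have mixed signs, so H is indefinite -> x* is a saddle point.

saddle


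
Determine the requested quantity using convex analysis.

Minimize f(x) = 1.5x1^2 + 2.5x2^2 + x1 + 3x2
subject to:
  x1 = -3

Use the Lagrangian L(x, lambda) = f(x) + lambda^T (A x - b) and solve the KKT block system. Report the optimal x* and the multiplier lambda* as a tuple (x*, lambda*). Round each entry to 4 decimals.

Form the Lagrangian:
  L(x, lambda) = (1/2) x^T Q x + c^T x + lambda^T (A x - b)
Stationarity (grad_x L = 0): Q x + c + A^T lambda = 0.
Primal feasibility: A x = b.

This gives the KKT block system:
  [ Q   A^T ] [ x     ]   [-c ]
  [ A    0  ] [ lambda ] = [ b ]

Solving the linear system:
  x*      = (-3, -0.6)
  lambda* = (8)
  f(x*)   = 9.6

x* = (-3, -0.6), lambda* = (8)


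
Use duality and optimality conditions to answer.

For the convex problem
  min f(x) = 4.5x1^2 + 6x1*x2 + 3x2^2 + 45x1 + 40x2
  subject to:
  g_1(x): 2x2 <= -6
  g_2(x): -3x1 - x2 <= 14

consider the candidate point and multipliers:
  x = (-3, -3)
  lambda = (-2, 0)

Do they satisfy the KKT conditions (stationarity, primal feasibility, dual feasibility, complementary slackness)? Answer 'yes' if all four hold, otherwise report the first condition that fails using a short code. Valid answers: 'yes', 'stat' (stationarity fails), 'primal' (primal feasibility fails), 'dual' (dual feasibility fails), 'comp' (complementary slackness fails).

Gradient of f: grad f(x) = Q x + c = (0, 4)
Constraint values g_i(x) = a_i^T x - b_i:
  g_1((-3, -3)) = 0
  g_2((-3, -3)) = -2
Stationarity residual: grad f(x) + sum_i lambda_i a_i = (0, 0)
  -> stationarity OK
Primal feasibility (all g_i <= 0): OK
Dual feasibility (all lambda_i >= 0): FAILS
Complementary slackness (lambda_i * g_i(x) = 0 for all i): OK

Verdict: the first failing condition is dual_feasibility -> dual.

dual


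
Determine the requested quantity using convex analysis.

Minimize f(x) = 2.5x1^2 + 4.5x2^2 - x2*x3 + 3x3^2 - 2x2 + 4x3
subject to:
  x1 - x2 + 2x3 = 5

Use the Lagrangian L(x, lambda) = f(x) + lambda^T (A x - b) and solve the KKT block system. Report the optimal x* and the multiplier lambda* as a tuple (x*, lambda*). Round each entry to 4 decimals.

Form the Lagrangian:
  L(x, lambda) = (1/2) x^T Q x + c^T x + lambda^T (A x - b)
Stationarity (grad_x L = 0): Q x + c + A^T lambda = 0.
Primal feasibility: A x = b.

This gives the KKT block system:
  [ Q   A^T ] [ x     ]   [-c ]
  [ A    0  ] [ lambda ] = [ b ]

Solving the linear system:
  x*      = (1.4033, -0.3786, 1.6091)
  lambda* = (-7.0165)
  f(x*)   = 21.1379

x* = (1.4033, -0.3786, 1.6091), lambda* = (-7.0165)


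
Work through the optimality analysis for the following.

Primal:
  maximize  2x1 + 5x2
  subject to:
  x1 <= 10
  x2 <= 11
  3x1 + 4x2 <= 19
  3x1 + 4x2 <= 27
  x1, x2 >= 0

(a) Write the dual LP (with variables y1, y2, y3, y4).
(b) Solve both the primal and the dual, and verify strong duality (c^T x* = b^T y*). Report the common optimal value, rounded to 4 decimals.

The standard primal-dual pair for 'max c^T x s.t. A x <= b, x >= 0' is:
  Dual:  min b^T y  s.t.  A^T y >= c,  y >= 0.

So the dual LP is:
  minimize  10y1 + 11y2 + 19y3 + 27y4
  subject to:
    y1 + 3y3 + 3y4 >= 2
    y2 + 4y3 + 4y4 >= 5
    y1, y2, y3, y4 >= 0

Solving the primal: x* = (0, 4.75).
  primal value c^T x* = 23.75.
Solving the dual: y* = (0, 0, 1.25, 0).
  dual value b^T y* = 23.75.
Strong duality: c^T x* = b^T y*. Confirmed.

23.75


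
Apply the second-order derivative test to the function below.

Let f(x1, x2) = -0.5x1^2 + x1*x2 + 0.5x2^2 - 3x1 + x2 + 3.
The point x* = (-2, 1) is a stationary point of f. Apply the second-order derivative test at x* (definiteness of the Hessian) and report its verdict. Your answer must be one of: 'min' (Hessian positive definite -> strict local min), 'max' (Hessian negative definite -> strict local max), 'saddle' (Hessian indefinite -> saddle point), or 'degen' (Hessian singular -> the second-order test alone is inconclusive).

Compute the Hessian H = grad^2 f:
  H = [[-1, 1], [1, 1]]
Verify stationarity: grad f(x*) = H x* + g = (0, 0).
Eigenvalues of H: -1.4142, 1.4142.
Eigenvalues have mixed signs, so H is indefinite -> x* is a saddle point.

saddle


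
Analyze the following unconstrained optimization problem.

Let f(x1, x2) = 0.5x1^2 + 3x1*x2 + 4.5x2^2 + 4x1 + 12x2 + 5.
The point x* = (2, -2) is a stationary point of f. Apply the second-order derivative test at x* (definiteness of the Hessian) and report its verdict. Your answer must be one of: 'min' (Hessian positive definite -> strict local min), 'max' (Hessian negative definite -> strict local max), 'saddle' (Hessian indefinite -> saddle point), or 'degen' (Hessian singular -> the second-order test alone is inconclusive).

Compute the Hessian H = grad^2 f:
  H = [[1, 3], [3, 9]]
Verify stationarity: grad f(x*) = H x* + g = (0, 0).
Eigenvalues of H: 0, 10.
H has a zero eigenvalue (singular; positive semidefinite but not definite), so H is neither positive definite, negative definite, nor indefinite. The second-order test alone is inconclusive -> degen.
(Indeed, f is constant along the null direction of H through x*, so x* is not a strict local extremum.)

degen


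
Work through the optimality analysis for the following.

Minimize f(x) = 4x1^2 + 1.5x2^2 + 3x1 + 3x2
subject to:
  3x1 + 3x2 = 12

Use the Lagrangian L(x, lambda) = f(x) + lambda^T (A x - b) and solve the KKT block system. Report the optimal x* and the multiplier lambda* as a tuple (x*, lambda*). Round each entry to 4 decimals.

Form the Lagrangian:
  L(x, lambda) = (1/2) x^T Q x + c^T x + lambda^T (A x - b)
Stationarity (grad_x L = 0): Q x + c + A^T lambda = 0.
Primal feasibility: A x = b.

This gives the KKT block system:
  [ Q   A^T ] [ x     ]   [-c ]
  [ A    0  ] [ lambda ] = [ b ]

Solving the linear system:
  x*      = (1.0909, 2.9091)
  lambda* = (-3.9091)
  f(x*)   = 29.4545

x* = (1.0909, 2.9091), lambda* = (-3.9091)


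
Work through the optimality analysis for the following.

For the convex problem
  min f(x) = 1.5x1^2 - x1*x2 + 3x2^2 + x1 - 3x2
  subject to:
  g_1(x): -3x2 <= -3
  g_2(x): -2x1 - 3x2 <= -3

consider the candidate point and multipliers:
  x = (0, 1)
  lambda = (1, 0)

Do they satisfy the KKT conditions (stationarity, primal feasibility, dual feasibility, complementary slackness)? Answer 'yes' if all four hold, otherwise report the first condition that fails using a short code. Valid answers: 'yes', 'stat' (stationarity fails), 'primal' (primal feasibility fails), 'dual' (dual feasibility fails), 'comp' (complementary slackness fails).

Gradient of f: grad f(x) = Q x + c = (0, 3)
Constraint values g_i(x) = a_i^T x - b_i:
  g_1((0, 1)) = 0
  g_2((0, 1)) = 0
Stationarity residual: grad f(x) + sum_i lambda_i a_i = (0, 0)
  -> stationarity OK
Primal feasibility (all g_i <= 0): OK
Dual feasibility (all lambda_i >= 0): OK
Complementary slackness (lambda_i * g_i(x) = 0 for all i): OK

Verdict: yes, KKT holds.

yes


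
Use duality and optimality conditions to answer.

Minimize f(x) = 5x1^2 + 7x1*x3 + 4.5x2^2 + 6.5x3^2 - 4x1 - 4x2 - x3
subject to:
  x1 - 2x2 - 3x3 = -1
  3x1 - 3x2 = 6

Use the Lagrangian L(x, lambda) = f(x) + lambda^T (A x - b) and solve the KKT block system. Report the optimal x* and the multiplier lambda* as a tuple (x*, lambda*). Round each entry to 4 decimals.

Form the Lagrangian:
  L(x, lambda) = (1/2) x^T Q x + c^T x + lambda^T (A x - b)
Stationarity (grad_x L = 0): Q x + c + A^T lambda = 0.
Primal feasibility: A x = b.

This gives the KKT block system:
  [ Q   A^T ] [ x     ]   [-c ]
  [ A    0  ] [ lambda ] = [ b ]

Solving the linear system:
  x*      = (1.3451, -0.6549, 1.2183)
  lambda* = (8.0845, -8.6878)
  f(x*)   = 28.1162

x* = (1.3451, -0.6549, 1.2183), lambda* = (8.0845, -8.6878)


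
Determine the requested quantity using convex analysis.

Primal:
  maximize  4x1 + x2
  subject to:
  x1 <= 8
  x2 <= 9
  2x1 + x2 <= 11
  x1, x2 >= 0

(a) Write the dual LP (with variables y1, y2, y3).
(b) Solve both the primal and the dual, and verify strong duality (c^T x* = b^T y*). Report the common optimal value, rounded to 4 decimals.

The standard primal-dual pair for 'max c^T x s.t. A x <= b, x >= 0' is:
  Dual:  min b^T y  s.t.  A^T y >= c,  y >= 0.

So the dual LP is:
  minimize  8y1 + 9y2 + 11y3
  subject to:
    y1 + 2y3 >= 4
    y2 + y3 >= 1
    y1, y2, y3 >= 0

Solving the primal: x* = (5.5, 0).
  primal value c^T x* = 22.
Solving the dual: y* = (0, 0, 2).
  dual value b^T y* = 22.
Strong duality: c^T x* = b^T y*. Confirmed.

22


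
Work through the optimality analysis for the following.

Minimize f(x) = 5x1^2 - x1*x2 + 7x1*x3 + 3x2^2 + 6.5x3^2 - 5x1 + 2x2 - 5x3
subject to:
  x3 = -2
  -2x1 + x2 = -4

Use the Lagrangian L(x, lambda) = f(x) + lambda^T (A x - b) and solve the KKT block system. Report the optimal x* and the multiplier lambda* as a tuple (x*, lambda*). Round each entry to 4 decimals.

Form the Lagrangian:
  L(x, lambda) = (1/2) x^T Q x + c^T x + lambda^T (A x - b)
Stationarity (grad_x L = 0): Q x + c + A^T lambda = 0.
Primal feasibility: A x = b.

This gives the KKT block system:
  [ Q   A^T ] [ x     ]   [-c ]
  [ A    0  ] [ lambda ] = [ b ]

Solving the linear system:
  x*      = (1.9667, -0.0667, -2)
  lambda* = (17.2333, 0.3667)
  f(x*)   = 17.9833

x* = (1.9667, -0.0667, -2), lambda* = (17.2333, 0.3667)


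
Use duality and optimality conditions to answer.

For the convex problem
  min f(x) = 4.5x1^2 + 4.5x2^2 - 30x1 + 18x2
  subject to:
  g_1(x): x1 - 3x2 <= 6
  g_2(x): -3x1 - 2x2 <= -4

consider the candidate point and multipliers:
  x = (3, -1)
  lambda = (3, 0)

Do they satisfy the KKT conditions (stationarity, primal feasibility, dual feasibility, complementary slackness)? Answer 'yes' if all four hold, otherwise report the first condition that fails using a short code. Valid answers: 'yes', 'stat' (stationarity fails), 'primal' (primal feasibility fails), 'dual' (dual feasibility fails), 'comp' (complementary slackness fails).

Gradient of f: grad f(x) = Q x + c = (-3, 9)
Constraint values g_i(x) = a_i^T x - b_i:
  g_1((3, -1)) = 0
  g_2((3, -1)) = -3
Stationarity residual: grad f(x) + sum_i lambda_i a_i = (0, 0)
  -> stationarity OK
Primal feasibility (all g_i <= 0): OK
Dual feasibility (all lambda_i >= 0): OK
Complementary slackness (lambda_i * g_i(x) = 0 for all i): OK

Verdict: yes, KKT holds.

yes


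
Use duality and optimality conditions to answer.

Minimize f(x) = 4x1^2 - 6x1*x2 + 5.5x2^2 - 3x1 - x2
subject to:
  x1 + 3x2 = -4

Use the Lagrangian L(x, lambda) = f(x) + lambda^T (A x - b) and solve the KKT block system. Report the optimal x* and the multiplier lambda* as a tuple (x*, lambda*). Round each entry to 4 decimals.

Form the Lagrangian:
  L(x, lambda) = (1/2) x^T Q x + c^T x + lambda^T (A x - b)
Stationarity (grad_x L = 0): Q x + c + A^T lambda = 0.
Primal feasibility: A x = b.

This gives the KKT block system:
  [ Q   A^T ] [ x     ]   [-c ]
  [ A    0  ] [ lambda ] = [ b ]

Solving the linear system:
  x*      = (-0.7731, -1.0756)
  lambda* = (2.7311)
  f(x*)   = 7.1597

x* = (-0.7731, -1.0756), lambda* = (2.7311)


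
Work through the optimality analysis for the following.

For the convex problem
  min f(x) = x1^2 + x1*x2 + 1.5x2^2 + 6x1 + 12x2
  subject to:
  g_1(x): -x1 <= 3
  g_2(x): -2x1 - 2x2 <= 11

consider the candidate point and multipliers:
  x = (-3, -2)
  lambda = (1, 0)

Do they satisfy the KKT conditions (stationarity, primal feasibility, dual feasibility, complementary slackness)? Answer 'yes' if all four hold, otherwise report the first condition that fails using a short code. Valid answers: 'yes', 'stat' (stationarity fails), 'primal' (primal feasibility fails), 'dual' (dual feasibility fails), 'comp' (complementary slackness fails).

Gradient of f: grad f(x) = Q x + c = (-2, 3)
Constraint values g_i(x) = a_i^T x - b_i:
  g_1((-3, -2)) = 0
  g_2((-3, -2)) = -1
Stationarity residual: grad f(x) + sum_i lambda_i a_i = (-3, 3)
  -> stationarity FAILS
Primal feasibility (all g_i <= 0): OK
Dual feasibility (all lambda_i >= 0): OK
Complementary slackness (lambda_i * g_i(x) = 0 for all i): OK

Verdict: the first failing condition is stationarity -> stat.

stat


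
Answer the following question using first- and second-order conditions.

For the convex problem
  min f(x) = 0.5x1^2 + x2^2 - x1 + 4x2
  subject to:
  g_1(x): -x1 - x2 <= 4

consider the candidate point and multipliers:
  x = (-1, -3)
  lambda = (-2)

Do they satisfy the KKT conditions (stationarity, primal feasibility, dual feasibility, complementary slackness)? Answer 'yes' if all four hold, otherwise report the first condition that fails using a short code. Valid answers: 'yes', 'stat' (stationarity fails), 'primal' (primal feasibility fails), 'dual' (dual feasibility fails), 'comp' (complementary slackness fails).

Gradient of f: grad f(x) = Q x + c = (-2, -2)
Constraint values g_i(x) = a_i^T x - b_i:
  g_1((-1, -3)) = 0
Stationarity residual: grad f(x) + sum_i lambda_i a_i = (0, 0)
  -> stationarity OK
Primal feasibility (all g_i <= 0): OK
Dual feasibility (all lambda_i >= 0): FAILS
Complementary slackness (lambda_i * g_i(x) = 0 for all i): OK

Verdict: the first failing condition is dual_feasibility -> dual.

dual


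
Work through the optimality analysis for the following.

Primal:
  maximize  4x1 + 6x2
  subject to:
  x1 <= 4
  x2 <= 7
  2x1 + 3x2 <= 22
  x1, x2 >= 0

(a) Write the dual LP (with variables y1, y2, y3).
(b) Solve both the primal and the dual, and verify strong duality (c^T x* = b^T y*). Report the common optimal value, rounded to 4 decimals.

The standard primal-dual pair for 'max c^T x s.t. A x <= b, x >= 0' is:
  Dual:  min b^T y  s.t.  A^T y >= c,  y >= 0.

So the dual LP is:
  minimize  4y1 + 7y2 + 22y3
  subject to:
    y1 + 2y3 >= 4
    y2 + 3y3 >= 6
    y1, y2, y3 >= 0

Solving the primal: x* = (0.5, 7).
  primal value c^T x* = 44.
Solving the dual: y* = (0, 0, 2).
  dual value b^T y* = 44.
Strong duality: c^T x* = b^T y*. Confirmed.

44
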